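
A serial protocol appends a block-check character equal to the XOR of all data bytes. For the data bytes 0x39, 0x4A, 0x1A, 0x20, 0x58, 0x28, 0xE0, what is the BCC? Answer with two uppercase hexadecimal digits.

XOR the bytes together:
  start with 0x39
  0x39 ⊕ 0x4A = 0x73
  0x73 ⊕ 0x1A = 0x69
  0x69 ⊕ 0x20 = 0x49
  0x49 ⊕ 0x58 = 0x11
  0x11 ⊕ 0x28 = 0x39
  0x39 ⊕ 0xE0 = 0xD9

D9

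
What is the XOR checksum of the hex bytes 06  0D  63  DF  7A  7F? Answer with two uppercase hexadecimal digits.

B2

XOR the bytes together:
  start with 0x06
  0x06 ⊕ 0x0D = 0x0B
  0x0B ⊕ 0x63 = 0x68
  0x68 ⊕ 0xDF = 0xB7
  0xB7 ⊕ 0x7A = 0xCD
  0xCD ⊕ 0x7F = 0xB2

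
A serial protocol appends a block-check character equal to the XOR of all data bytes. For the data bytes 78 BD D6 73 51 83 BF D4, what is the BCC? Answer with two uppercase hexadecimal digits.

D9

XOR the bytes together:
  start with 0x78
  0x78 ⊕ 0xBD = 0xC5
  0xC5 ⊕ 0xD6 = 0x13
  0x13 ⊕ 0x73 = 0x60
  0x60 ⊕ 0x51 = 0x31
  0x31 ⊕ 0x83 = 0xB2
  0xB2 ⊕ 0xBF = 0x0D
  0x0D ⊕ 0xD4 = 0xD9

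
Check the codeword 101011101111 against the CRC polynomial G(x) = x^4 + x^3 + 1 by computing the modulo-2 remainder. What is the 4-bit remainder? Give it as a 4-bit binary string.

Modulo-2 division of 101011101111 by 11001:
  pos 0: 10101 XOR 11001 = 01100
  pos 1: 11001 XOR 11001 = 00000
  pos 6: 10111 XOR 11001 = 01110
  pos 7: 11101 XOR 11001 = 00100
Remainder = 0100 (nonzero — an error is detected).

0100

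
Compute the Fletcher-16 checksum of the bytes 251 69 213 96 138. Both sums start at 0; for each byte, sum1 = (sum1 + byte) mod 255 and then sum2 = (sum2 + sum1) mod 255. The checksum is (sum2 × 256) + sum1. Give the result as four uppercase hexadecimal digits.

CD02

Running sums (mod 255):
  after byte 0 (251): sum1=251, sum2=251
  after byte 1 (69): sum1=65, sum2=61
  after byte 2 (213): sum1=23, sum2=84
  after byte 3 (96): sum1=119, sum2=203
  after byte 4 (138): sum1=2, sum2=205
Checksum = sum2·256 + sum1 = 205·256 + 2 = 52482 = 0xCD02.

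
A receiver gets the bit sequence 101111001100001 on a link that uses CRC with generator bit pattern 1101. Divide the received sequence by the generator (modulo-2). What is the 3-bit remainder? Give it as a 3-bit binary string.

Modulo-2 division of 101111001100001 by 1101:
  pos 0: 1011 XOR 1101 = 0110
  pos 1: 1101 XOR 1101 = 0000
  pos 5: 1001 XOR 1101 = 0100
  pos 6: 1001 XOR 1101 = 0100
  pos 7: 1000 XOR 1101 = 0101
  pos 8: 1010 XOR 1101 = 0111
  pos 9: 1110 XOR 1101 = 0011
  pos 11: 1101 XOR 1101 = 0000
Remainder = 000 (zero — the frame passes the CRC check).

000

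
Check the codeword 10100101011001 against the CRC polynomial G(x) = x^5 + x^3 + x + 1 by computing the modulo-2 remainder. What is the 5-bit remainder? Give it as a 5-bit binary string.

10011

Modulo-2 division of 10100101011001 by 101011:
  pos 0: 101001 XOR 101011 = 000010
  pos 4: 100101 XOR 101011 = 001110
  pos 6: 111010 XOR 101011 = 010001
  pos 7: 100010 XOR 101011 = 001001
Remainder = 10011 (nonzero — an error is detected).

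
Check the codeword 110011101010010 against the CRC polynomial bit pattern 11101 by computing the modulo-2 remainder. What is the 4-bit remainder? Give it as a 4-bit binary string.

0000

Modulo-2 division of 110011101010010 by 11101:
  pos 0: 11001 XOR 11101 = 00100
  pos 2: 10011 XOR 11101 = 01110
  pos 3: 11100 XOR 11101 = 00001
  pos 7: 11010 XOR 11101 = 00111
  pos 9: 11101 XOR 11101 = 00000
Remainder = 0000 (zero — the frame passes the CRC check).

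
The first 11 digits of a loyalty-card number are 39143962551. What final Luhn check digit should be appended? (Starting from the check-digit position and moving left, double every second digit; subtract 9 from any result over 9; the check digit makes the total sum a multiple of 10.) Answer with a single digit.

1

Partial digits right→left: 1 5 5 2 6 9 3 4 1 9 3
Double every second digit counting from the check-digit position (so the 1st, 3rd, 5th, ... of the partial from the right).
  doubled (with −9 where >9): 2 1 3 6 2 6 → sum 20
  kept as-is: 5 2 9 4 9 → sum 29
Total = 20 + 29 = 49.
Check digit = (10 − (49 mod 10)) mod 10 = 1.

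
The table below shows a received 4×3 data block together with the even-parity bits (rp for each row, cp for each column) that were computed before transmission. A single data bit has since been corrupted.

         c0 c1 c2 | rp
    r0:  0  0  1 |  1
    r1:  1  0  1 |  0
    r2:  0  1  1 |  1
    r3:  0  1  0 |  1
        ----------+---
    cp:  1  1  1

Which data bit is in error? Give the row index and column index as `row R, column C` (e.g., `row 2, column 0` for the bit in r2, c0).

Recompute each row's even parity and compare to rp:
  r0: data parity 1, sent rp 1 → ok
  r1: data parity 0, sent rp 0 → ok
  r2: data parity 0, sent rp 1 → mismatch
  r3: data parity 1, sent rp 1 → ok
Recompute each column's even parity and compare to cp:
  c0: data parity 1, sent cp 1 → ok
  c1: data parity 0, sent cp 1 → mismatch
  c2: data parity 1, sent cp 1 → ok
Exactly one row (r2) and one column (c1) fail → the flipped bit is at their intersection.

row 2, column 1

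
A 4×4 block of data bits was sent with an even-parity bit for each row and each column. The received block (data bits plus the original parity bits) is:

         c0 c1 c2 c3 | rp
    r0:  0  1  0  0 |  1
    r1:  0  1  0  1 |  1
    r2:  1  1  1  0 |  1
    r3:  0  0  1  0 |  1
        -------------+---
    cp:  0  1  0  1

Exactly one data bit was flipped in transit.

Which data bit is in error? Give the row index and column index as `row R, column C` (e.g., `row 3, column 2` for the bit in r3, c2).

Recompute each row's even parity and compare to rp:
  r0: data parity 1, sent rp 1 → ok
  r1: data parity 0, sent rp 1 → mismatch
  r2: data parity 1, sent rp 1 → ok
  r3: data parity 1, sent rp 1 → ok
Recompute each column's even parity and compare to cp:
  c0: data parity 1, sent cp 0 → mismatch
  c1: data parity 1, sent cp 1 → ok
  c2: data parity 0, sent cp 0 → ok
  c3: data parity 1, sent cp 1 → ok
Exactly one row (r1) and one column (c0) fail → the flipped bit is at their intersection.

row 1, column 0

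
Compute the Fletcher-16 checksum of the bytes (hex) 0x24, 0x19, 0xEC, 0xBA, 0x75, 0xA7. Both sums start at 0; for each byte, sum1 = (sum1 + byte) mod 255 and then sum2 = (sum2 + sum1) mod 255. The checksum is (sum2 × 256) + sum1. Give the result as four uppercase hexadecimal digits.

Running sums (mod 255):
  after byte 0 (0x24): sum1=36, sum2=36
  after byte 1 (0x19): sum1=61, sum2=97
  after byte 2 (0xEC): sum1=42, sum2=139
  after byte 3 (0xBA): sum1=228, sum2=112
  after byte 4 (0x75): sum1=90, sum2=202
  after byte 5 (0xA7): sum1=2, sum2=204
Checksum = sum2·256 + sum1 = 204·256 + 2 = 52226 = 0xCC02.

CC02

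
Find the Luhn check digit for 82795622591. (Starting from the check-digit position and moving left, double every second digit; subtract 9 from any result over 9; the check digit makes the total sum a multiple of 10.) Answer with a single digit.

Partial digits right→left: 1 9 5 2 2 6 5 9 7 2 8
Double every second digit counting from the check-digit position (so the 1st, 3rd, 5th, ... of the partial from the right).
  doubled (with −9 where >9): 2 1 4 1 5 7 → sum 20
  kept as-is: 9 2 6 9 2 → sum 28
Total = 20 + 28 = 48.
Check digit = (10 − (48 mod 10)) mod 10 = 2.

2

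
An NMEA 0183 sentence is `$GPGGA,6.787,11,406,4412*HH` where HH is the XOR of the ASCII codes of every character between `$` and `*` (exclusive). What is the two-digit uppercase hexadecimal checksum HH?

47

XOR the ASCII codes of the payload characters:
  'G' = 0x47 → acc = 0x47
  'P' = 0x50 → acc = 0x17
  'G' = 0x47 → acc = 0x50
  'G' = 0x47 → acc = 0x17
  'A' = 0x41 → acc = 0x56
  ',' = 0x2C → acc = 0x7A
  '6' = 0x36 → acc = 0x4C
  '.' = 0x2E → acc = 0x62
  '7' = 0x37 → acc = 0x55
  '8' = 0x38 → acc = 0x6D
  '7' = 0x37 → acc = 0x5A
  ',' = 0x2C → acc = 0x76
  '1' = 0x31 → acc = 0x47
  '1' = 0x31 → acc = 0x76
  ',' = 0x2C → acc = 0x5A
  '4' = 0x34 → acc = 0x6E
  '0' = 0x30 → acc = 0x5E
  '6' = 0x36 → acc = 0x68
  ',' = 0x2C → acc = 0x44
  '4' = 0x34 → acc = 0x70
  '4' = 0x34 → acc = 0x44
  '1' = 0x31 → acc = 0x75
  '2' = 0x32 → acc = 0x47
Checksum = 0x47.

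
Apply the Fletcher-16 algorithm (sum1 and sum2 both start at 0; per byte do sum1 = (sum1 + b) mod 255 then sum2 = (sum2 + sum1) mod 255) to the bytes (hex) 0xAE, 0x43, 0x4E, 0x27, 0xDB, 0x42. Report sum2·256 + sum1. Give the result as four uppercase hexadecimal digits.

1185

Running sums (mod 255):
  after byte 0 (0xAE): sum1=174, sum2=174
  after byte 1 (0x43): sum1=241, sum2=160
  after byte 2 (0x4E): sum1=64, sum2=224
  after byte 3 (0x27): sum1=103, sum2=72
  after byte 4 (0xDB): sum1=67, sum2=139
  after byte 5 (0x42): sum1=133, sum2=17
Checksum = sum2·256 + sum1 = 17·256 + 133 = 4485 = 0x1185.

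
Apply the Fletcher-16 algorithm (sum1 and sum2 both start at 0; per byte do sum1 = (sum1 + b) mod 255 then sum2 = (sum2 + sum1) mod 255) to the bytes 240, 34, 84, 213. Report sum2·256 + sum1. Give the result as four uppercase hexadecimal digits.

A83D

Running sums (mod 255):
  after byte 0 (240): sum1=240, sum2=240
  after byte 1 (34): sum1=19, sum2=4
  after byte 2 (84): sum1=103, sum2=107
  after byte 3 (213): sum1=61, sum2=168
Checksum = sum2·256 + sum1 = 168·256 + 61 = 43069 = 0xA83D.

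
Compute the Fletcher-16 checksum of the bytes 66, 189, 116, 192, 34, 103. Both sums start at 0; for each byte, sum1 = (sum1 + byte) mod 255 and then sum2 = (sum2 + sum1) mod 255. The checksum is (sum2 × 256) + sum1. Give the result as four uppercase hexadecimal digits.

Running sums (mod 255):
  after byte 0 (66): sum1=66, sum2=66
  after byte 1 (189): sum1=0, sum2=66
  after byte 2 (116): sum1=116, sum2=182
  after byte 3 (192): sum1=53, sum2=235
  after byte 4 (34): sum1=87, sum2=67
  after byte 5 (103): sum1=190, sum2=2
Checksum = sum2·256 + sum1 = 2·256 + 190 = 702 = 0x02BE.

02BE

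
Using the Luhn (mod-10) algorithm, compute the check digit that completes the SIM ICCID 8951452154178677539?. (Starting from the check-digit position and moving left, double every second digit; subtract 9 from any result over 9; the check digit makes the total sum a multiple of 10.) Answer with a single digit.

2

Partial digits right→left: 9 3 5 7 7 6 8 7 1 4 5 1 2 5 4 1 5 9 8
Double every second digit counting from the check-digit position (so the 1st, 3rd, 5th, ... of the partial from the right).
  doubled (with −9 where >9): 9 1 5 7 2 1 4 8 1 7 → sum 45
  kept as-is: 3 7 6 7 4 1 5 1 9 → sum 43
Total = 45 + 43 = 88.
Check digit = (10 − (88 mod 10)) mod 10 = 2.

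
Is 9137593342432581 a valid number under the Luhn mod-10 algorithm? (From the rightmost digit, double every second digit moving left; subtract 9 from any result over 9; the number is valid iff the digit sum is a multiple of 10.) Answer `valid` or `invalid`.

valid

From the right, keep odd positions and double even positions (subtract 9 from any doubled value over 9):
  doubled (positions 2,4,...): 7 4 8 8 6 1 6 9 → sum 49
  kept (positions 1,3,...): 1 5 3 2 3 9 7 1 → sum 31
Total = 80.
80 mod 10 = 0, so the number is valid.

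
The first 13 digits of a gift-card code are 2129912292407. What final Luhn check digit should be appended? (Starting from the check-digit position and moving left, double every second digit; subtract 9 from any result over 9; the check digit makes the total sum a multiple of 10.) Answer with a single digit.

Partial digits right→left: 7 0 4 2 9 2 2 1 9 9 2 1 2
Double every second digit counting from the check-digit position (so the 1st, 3rd, 5th, ... of the partial from the right).
  doubled (with −9 where >9): 5 8 9 4 9 4 4 → sum 43
  kept as-is: 0 2 2 1 9 1 → sum 15
Total = 43 + 15 = 58.
Check digit = (10 − (58 mod 10)) mod 10 = 2.

2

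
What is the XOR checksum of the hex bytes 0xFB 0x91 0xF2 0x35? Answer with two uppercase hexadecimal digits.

XOR the bytes together:
  start with 0xFB
  0xFB ⊕ 0x91 = 0x6A
  0x6A ⊕ 0xF2 = 0x98
  0x98 ⊕ 0x35 = 0xAD

AD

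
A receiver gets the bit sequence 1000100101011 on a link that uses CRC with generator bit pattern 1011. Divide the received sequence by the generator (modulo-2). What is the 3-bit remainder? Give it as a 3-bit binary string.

Modulo-2 division of 1000100101011 by 1011:
  pos 0: 1000 XOR 1011 = 0011
  pos 2: 1110 XOR 1011 = 0101
  pos 3: 1010 XOR 1011 = 0001
  pos 6: 1101 XOR 1011 = 0110
  pos 7: 1100 XOR 1011 = 0111
  pos 8: 1111 XOR 1011 = 0100
  pos 9: 1001 XOR 1011 = 0010
Remainder = 010 (nonzero — an error is detected).

010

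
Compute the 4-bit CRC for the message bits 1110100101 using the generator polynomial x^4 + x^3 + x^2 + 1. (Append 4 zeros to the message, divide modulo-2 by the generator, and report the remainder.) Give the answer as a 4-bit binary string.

0011

Append 4 zeros: 11101001010000. Divide by 11101 (XOR where the leading bit is 1):
  pos 0: 11101 XOR 11101 = 00000
  pos 7: 10100 XOR 11101 = 01001
  pos 8: 10010 XOR 11101 = 01111
  pos 9: 11110 XOR 11101 = 00011
Remainder (last 4 bits) = 0011. This is the CRC / FCS.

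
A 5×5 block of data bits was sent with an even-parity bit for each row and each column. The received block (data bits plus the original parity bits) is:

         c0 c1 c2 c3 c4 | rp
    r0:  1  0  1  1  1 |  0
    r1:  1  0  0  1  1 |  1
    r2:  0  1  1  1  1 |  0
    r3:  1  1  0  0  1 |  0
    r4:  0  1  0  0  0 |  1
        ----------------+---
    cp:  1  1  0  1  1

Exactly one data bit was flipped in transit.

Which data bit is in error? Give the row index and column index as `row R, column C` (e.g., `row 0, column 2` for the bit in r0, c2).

row 3, column 4

Recompute each row's even parity and compare to rp:
  r0: data parity 0, sent rp 0 → ok
  r1: data parity 1, sent rp 1 → ok
  r2: data parity 0, sent rp 0 → ok
  r3: data parity 1, sent rp 0 → mismatch
  r4: data parity 1, sent rp 1 → ok
Recompute each column's even parity and compare to cp:
  c0: data parity 1, sent cp 1 → ok
  c1: data parity 1, sent cp 1 → ok
  c2: data parity 0, sent cp 0 → ok
  c3: data parity 1, sent cp 1 → ok
  c4: data parity 0, sent cp 1 → mismatch
Exactly one row (r3) and one column (c4) fail → the flipped bit is at their intersection.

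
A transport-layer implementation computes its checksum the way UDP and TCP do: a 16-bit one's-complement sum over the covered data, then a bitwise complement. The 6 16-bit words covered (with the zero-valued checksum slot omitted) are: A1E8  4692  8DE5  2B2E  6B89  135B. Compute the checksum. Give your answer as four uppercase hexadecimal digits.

DF8C

One's-complement addition (fold any carry out of bit 15 back into bit 0):
  0xA1E8 + 0x4692 = 0x0E87A
  0xE87A + 0x8DE5 = 0x1765F → wrap carry → 0x7660
  0x7660 + 0x2B2E = 0x0A18E
  0xA18E + 0x6B89 = 0x10D17 → wrap carry → 0x0D18
  0x0D18 + 0x135B = 0x02073
One's-complement sum = 0x2073.
Checksum = ~0x2073 & 0xFFFF = 0xDF8C.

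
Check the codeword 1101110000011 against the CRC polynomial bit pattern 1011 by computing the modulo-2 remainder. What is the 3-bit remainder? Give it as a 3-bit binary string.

Modulo-2 division of 1101110000011 by 1011:
  pos 0: 1101 XOR 1011 = 0110
  pos 1: 1101 XOR 1011 = 0110
  pos 2: 1101 XOR 1011 = 0110
  pos 3: 1100 XOR 1011 = 0111
  pos 4: 1110 XOR 1011 = 0101
  pos 5: 1010 XOR 1011 = 0001
  pos 8: 1001 XOR 1011 = 0010
Remainder = 101 (nonzero — an error is detected).

101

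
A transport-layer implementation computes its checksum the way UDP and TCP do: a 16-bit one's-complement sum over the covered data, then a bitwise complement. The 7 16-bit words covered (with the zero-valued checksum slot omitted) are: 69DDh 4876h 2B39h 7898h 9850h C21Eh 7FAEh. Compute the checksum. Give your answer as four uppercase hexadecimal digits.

CFBC

One's-complement addition (fold any carry out of bit 15 back into bit 0):
  0x69DD + 0x4876 = 0x0B253
  0xB253 + 0x2B39 = 0x0DD8C
  0xDD8C + 0x7898 = 0x15624 → wrap carry → 0x5625
  0x5625 + 0x9850 = 0x0EE75
  0xEE75 + 0xC21E = 0x1B093 → wrap carry → 0xB094
  0xB094 + 0x7FAE = 0x13042 → wrap carry → 0x3043
One's-complement sum = 0x3043.
Checksum = ~0x3043 & 0xFFFF = 0xCFBC.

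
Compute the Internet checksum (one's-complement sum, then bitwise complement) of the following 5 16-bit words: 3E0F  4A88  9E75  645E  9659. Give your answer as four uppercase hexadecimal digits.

DE3A

One's-complement addition (fold any carry out of bit 15 back into bit 0):
  0x3E0F + 0x4A88 = 0x08897
  0x8897 + 0x9E75 = 0x1270C → wrap carry → 0x270D
  0x270D + 0x645E = 0x08B6B
  0x8B6B + 0x9659 = 0x121C4 → wrap carry → 0x21C5
One's-complement sum = 0x21C5.
Checksum = ~0x21C5 & 0xFFFF = 0xDE3A.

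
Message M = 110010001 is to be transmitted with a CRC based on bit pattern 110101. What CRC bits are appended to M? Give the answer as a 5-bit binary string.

11101

Append 5 zeros: 11001000100000. Divide by 110101 (XOR where the leading bit is 1):
  pos 0: 110010 XOR 110101 = 000111
  pos 3: 111001 XOR 110101 = 001100
  pos 5: 110000 XOR 110101 = 000101
  pos 8: 101000 XOR 110101 = 011101
Remainder (last 5 bits) = 11101. This is the CRC / FCS.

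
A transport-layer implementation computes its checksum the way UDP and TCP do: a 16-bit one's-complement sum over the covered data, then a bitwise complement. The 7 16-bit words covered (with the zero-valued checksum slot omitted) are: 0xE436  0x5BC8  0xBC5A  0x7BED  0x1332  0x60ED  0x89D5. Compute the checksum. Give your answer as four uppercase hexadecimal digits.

89C3

One's-complement addition (fold any carry out of bit 15 back into bit 0):
  0xE436 + 0x5BC8 = 0x13FFE → wrap carry → 0x3FFF
  0x3FFF + 0xBC5A = 0x0FC59
  0xFC59 + 0x7BED = 0x17846 → wrap carry → 0x7847
  0x7847 + 0x1332 = 0x08B79
  0x8B79 + 0x60ED = 0x0EC66
  0xEC66 + 0x89D5 = 0x1763B → wrap carry → 0x763C
One's-complement sum = 0x763C.
Checksum = ~0x763C & 0xFFFF = 0x89C3.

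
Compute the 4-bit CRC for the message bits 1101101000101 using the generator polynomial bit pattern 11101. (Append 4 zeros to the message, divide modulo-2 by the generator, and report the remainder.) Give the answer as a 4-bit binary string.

Append 4 zeros: 11011010001010000. Divide by 11101 (XOR where the leading bit is 1):
  pos 0: 11011 XOR 11101 = 00110
  pos 2: 11001 XOR 11101 = 00100
  pos 4: 10000 XOR 11101 = 01101
  pos 5: 11010 XOR 11101 = 00111
  pos 7: 11110 XOR 11101 = 00011
  pos 10: 11100 XOR 11101 = 00001
Remainder (last 4 bits) = 0100. This is the CRC / FCS.

0100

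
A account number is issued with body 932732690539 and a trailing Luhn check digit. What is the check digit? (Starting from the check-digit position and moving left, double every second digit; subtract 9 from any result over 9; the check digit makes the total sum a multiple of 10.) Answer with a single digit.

3

Partial digits right→left: 9 3 5 0 9 6 2 3 7 2 3 9
Double every second digit counting from the check-digit position (so the 1st, 3rd, 5th, ... of the partial from the right).
  doubled (with −9 where >9): 9 1 9 4 5 6 → sum 34
  kept as-is: 3 0 6 3 2 9 → sum 23
Total = 34 + 23 = 57.
Check digit = (10 − (57 mod 10)) mod 10 = 3.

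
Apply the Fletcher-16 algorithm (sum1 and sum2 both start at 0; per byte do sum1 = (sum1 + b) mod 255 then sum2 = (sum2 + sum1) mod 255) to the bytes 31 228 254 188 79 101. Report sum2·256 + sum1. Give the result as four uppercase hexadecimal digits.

6974

Running sums (mod 255):
  after byte 0 (31): sum1=31, sum2=31
  after byte 1 (228): sum1=4, sum2=35
  after byte 2 (254): sum1=3, sum2=38
  after byte 3 (188): sum1=191, sum2=229
  after byte 4 (79): sum1=15, sum2=244
  after byte 5 (101): sum1=116, sum2=105
Checksum = sum2·256 + sum1 = 105·256 + 116 = 26996 = 0x6974.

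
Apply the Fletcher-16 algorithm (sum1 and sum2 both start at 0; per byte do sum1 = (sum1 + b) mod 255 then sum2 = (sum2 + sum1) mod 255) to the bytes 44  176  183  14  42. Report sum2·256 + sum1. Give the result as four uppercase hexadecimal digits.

Running sums (mod 255):
  after byte 0 (44): sum1=44, sum2=44
  after byte 1 (176): sum1=220, sum2=9
  after byte 2 (183): sum1=148, sum2=157
  after byte 3 (14): sum1=162, sum2=64
  after byte 4 (42): sum1=204, sum2=13
Checksum = sum2·256 + sum1 = 13·256 + 204 = 3532 = 0x0DCC.

0DCC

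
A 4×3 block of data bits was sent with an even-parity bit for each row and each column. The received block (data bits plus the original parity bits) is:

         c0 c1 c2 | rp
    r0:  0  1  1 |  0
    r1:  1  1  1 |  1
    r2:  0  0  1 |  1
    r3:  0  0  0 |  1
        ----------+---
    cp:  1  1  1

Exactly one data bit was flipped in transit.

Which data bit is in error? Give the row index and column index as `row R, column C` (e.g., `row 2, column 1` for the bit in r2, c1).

row 3, column 1

Recompute each row's even parity and compare to rp:
  r0: data parity 0, sent rp 0 → ok
  r1: data parity 1, sent rp 1 → ok
  r2: data parity 1, sent rp 1 → ok
  r3: data parity 0, sent rp 1 → mismatch
Recompute each column's even parity and compare to cp:
  c0: data parity 1, sent cp 1 → ok
  c1: data parity 0, sent cp 1 → mismatch
  c2: data parity 1, sent cp 1 → ok
Exactly one row (r3) and one column (c1) fail → the flipped bit is at their intersection.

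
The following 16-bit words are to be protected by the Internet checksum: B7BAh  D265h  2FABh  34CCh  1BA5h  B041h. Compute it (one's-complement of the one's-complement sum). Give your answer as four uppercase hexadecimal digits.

One's-complement addition (fold any carry out of bit 15 back into bit 0):
  0xB7BA + 0xD265 = 0x18A1F → wrap carry → 0x8A20
  0x8A20 + 0x2FAB = 0x0B9CB
  0xB9CB + 0x34CC = 0x0EE97
  0xEE97 + 0x1BA5 = 0x10A3C → wrap carry → 0x0A3D
  0x0A3D + 0xB041 = 0x0BA7E
One's-complement sum = 0xBA7E.
Checksum = ~0xBA7E & 0xFFFF = 0x4581.

4581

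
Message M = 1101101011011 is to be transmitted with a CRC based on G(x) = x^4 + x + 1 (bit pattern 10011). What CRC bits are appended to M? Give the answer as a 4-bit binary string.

1101

Append 4 zeros: 11011010110110000. Divide by 10011 (XOR where the leading bit is 1):
  pos 0: 11011 XOR 10011 = 01000
  pos 1: 10000 XOR 10011 = 00011
  pos 4: 11101 XOR 10011 = 01110
  pos 5: 11101 XOR 10011 = 01110
  pos 6: 11100 XOR 10011 = 01111
  pos 7: 11111 XOR 10011 = 01100
  pos 8: 11001 XOR 10011 = 01010
  pos 9: 10100 XOR 10011 = 00111
  pos 11: 11100 XOR 10011 = 01111
  pos 12: 11110 XOR 10011 = 01101
Remainder (last 4 bits) = 1101. This is the CRC / FCS.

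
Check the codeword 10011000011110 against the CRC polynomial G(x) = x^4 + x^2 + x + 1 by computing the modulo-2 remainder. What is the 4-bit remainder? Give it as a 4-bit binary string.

1110

Modulo-2 division of 10011000011110 by 10111:
  pos 0: 10011 XOR 10111 = 00100
  pos 2: 10000 XOR 10111 = 00111
  pos 4: 11100 XOR 10111 = 01011
  pos 5: 10111 XOR 10111 = 00000
Remainder = 1110 (nonzero — an error is detected).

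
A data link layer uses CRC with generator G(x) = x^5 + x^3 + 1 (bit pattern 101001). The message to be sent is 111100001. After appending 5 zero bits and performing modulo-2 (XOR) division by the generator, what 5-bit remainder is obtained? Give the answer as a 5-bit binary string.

Append 5 zeros: 11110000100000. Divide by 101001 (XOR where the leading bit is 1):
  pos 0: 111100 XOR 101001 = 010101
  pos 1: 101010 XOR 101001 = 000011
  pos 5: 110100 XOR 101001 = 011101
  pos 6: 111010 XOR 101001 = 010011
  pos 7: 100110 XOR 101001 = 001111
Remainder (last 5 bits) = 11110. This is the CRC / FCS.

11110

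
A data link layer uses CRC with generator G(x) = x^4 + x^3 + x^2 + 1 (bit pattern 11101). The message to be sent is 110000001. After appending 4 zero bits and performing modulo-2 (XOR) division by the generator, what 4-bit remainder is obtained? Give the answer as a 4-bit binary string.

Append 4 zeros: 1100000010000. Divide by 11101 (XOR where the leading bit is 1):
  pos 0: 11000 XOR 11101 = 00101
  pos 2: 10100 XOR 11101 = 01001
  pos 3: 10010 XOR 11101 = 01111
  pos 4: 11111 XOR 11101 = 00010
  pos 7: 10000 XOR 11101 = 01101
  pos 8: 11010 XOR 11101 = 00111
Remainder (last 4 bits) = 0111. This is the CRC / FCS.

0111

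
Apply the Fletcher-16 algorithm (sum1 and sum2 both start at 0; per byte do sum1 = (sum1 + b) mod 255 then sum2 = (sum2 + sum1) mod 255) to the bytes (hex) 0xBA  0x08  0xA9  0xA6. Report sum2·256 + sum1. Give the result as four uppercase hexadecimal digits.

Running sums (mod 255):
  after byte 0 (0xBA): sum1=186, sum2=186
  after byte 1 (0x08): sum1=194, sum2=125
  after byte 2 (0xA9): sum1=108, sum2=233
  after byte 3 (0xA6): sum1=19, sum2=252
Checksum = sum2·256 + sum1 = 252·256 + 19 = 64531 = 0xFC13.

FC13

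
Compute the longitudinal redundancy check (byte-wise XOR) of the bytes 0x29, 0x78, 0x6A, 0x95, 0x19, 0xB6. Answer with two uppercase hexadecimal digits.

XOR the bytes together:
  start with 0x29
  0x29 ⊕ 0x78 = 0x51
  0x51 ⊕ 0x6A = 0x3B
  0x3B ⊕ 0x95 = 0xAE
  0xAE ⊕ 0x19 = 0xB7
  0xB7 ⊕ 0xB6 = 0x01

01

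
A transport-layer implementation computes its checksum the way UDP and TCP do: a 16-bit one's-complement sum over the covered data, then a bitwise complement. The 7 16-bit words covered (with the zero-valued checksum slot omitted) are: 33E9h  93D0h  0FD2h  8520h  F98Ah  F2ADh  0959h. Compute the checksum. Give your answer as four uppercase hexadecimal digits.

ADC1

One's-complement addition (fold any carry out of bit 15 back into bit 0):
  0x33E9 + 0x93D0 = 0x0C7B9
  0xC7B9 + 0x0FD2 = 0x0D78B
  0xD78B + 0x8520 = 0x15CAB → wrap carry → 0x5CAC
  0x5CAC + 0xF98A = 0x15636 → wrap carry → 0x5637
  0x5637 + 0xF2AD = 0x148E4 → wrap carry → 0x48E5
  0x48E5 + 0x0959 = 0x0523E
One's-complement sum = 0x523E.
Checksum = ~0x523E & 0xFFFF = 0xADC1.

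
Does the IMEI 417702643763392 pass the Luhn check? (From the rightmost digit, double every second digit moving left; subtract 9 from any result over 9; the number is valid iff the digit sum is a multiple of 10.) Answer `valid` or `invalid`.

valid

From the right, keep odd positions and double even positions (subtract 9 from any doubled value over 9):
  doubled (positions 2,4,...): 9 6 5 8 4 5 2 → sum 39
  kept (positions 1,3,...): 2 3 6 3 6 0 7 4 → sum 31
Total = 70.
70 mod 10 = 0, so the number is valid.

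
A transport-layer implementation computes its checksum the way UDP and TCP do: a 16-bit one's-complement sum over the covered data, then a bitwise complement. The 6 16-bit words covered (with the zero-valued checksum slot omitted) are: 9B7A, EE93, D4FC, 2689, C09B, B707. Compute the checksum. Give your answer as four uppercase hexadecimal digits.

One's-complement addition (fold any carry out of bit 15 back into bit 0):
  0x9B7A + 0xEE93 = 0x18A0D → wrap carry → 0x8A0E
  0x8A0E + 0xD4FC = 0x15F0A → wrap carry → 0x5F0B
  0x5F0B + 0x2689 = 0x08594
  0x8594 + 0xC09B = 0x1462F → wrap carry → 0x4630
  0x4630 + 0xB707 = 0x0FD37
One's-complement sum = 0xFD37.
Checksum = ~0xFD37 & 0xFFFF = 0x02C8.

02C8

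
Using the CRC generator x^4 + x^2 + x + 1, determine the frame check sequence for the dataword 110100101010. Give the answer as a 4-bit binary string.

Append 4 zeros: 1101001010100000. Divide by 10111 (XOR where the leading bit is 1):
  pos 0: 11010 XOR 10111 = 01101
  pos 1: 11010 XOR 10111 = 01101
  pos 2: 11011 XOR 10111 = 01100
  pos 3: 11000 XOR 10111 = 01111
  pos 4: 11111 XOR 10111 = 01000
  pos 5: 10000 XOR 10111 = 00111
  pos 7: 11110 XOR 10111 = 01001
  pos 8: 10010 XOR 10111 = 00101
  pos 10: 10100 XOR 10111 = 00011
Remainder (last 4 bits) = 0110. This is the CRC / FCS.

0110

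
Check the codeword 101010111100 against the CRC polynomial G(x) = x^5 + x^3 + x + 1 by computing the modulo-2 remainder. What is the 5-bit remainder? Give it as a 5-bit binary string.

00001

Modulo-2 division of 101010111100 by 101011:
  pos 0: 101010 XOR 101011 = 000001
  pos 5: 111110 XOR 101011 = 010101
  pos 6: 101010 XOR 101011 = 000001
Remainder = 00001 (nonzero — an error is detected).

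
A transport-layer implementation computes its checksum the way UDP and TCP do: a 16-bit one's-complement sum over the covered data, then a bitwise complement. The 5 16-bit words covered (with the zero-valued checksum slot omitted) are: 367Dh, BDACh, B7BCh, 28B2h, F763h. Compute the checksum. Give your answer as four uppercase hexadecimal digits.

3403

One's-complement addition (fold any carry out of bit 15 back into bit 0):
  0x367D + 0xBDAC = 0x0F429
  0xF429 + 0xB7BC = 0x1ABE5 → wrap carry → 0xABE6
  0xABE6 + 0x28B2 = 0x0D498
  0xD498 + 0xF763 = 0x1CBFB → wrap carry → 0xCBFC
One's-complement sum = 0xCBFC.
Checksum = ~0xCBFC & 0xFFFF = 0x3403.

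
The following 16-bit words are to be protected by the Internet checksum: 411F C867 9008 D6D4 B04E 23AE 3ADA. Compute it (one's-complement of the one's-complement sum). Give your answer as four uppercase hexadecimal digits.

One's-complement addition (fold any carry out of bit 15 back into bit 0):
  0x411F + 0xC867 = 0x10986 → wrap carry → 0x0987
  0x0987 + 0x9008 = 0x0998F
  0x998F + 0xD6D4 = 0x17063 → wrap carry → 0x7064
  0x7064 + 0xB04E = 0x120B2 → wrap carry → 0x20B3
  0x20B3 + 0x23AE = 0x04461
  0x4461 + 0x3ADA = 0x07F3B
One's-complement sum = 0x7F3B.
Checksum = ~0x7F3B & 0xFFFF = 0x80C4.

80C4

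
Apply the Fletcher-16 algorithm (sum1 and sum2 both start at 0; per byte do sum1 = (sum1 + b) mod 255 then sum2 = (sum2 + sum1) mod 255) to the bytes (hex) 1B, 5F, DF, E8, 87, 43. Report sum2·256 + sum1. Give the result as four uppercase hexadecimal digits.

0C0E

Running sums (mod 255):
  after byte 0 (1B): sum1=27, sum2=27
  after byte 1 (5F): sum1=122, sum2=149
  after byte 2 (DF): sum1=90, sum2=239
  after byte 3 (E8): sum1=67, sum2=51
  after byte 4 (87): sum1=202, sum2=253
  after byte 5 (43): sum1=14, sum2=12
Checksum = sum2·256 + sum1 = 12·256 + 14 = 3086 = 0x0C0E.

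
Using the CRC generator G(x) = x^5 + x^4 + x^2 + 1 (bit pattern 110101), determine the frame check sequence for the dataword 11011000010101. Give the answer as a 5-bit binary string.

Append 5 zeros: 1101100001010100000. Divide by 110101 (XOR where the leading bit is 1):
  pos 0: 110110 XOR 110101 = 000011
  pos 4: 110001 XOR 110101 = 000100
  pos 7: 100010 XOR 110101 = 010111
  pos 8: 101111 XOR 110101 = 011010
  pos 9: 110100 XOR 110101 = 000001
Remainder (last 5 bits) = 10000. This is the CRC / FCS.

10000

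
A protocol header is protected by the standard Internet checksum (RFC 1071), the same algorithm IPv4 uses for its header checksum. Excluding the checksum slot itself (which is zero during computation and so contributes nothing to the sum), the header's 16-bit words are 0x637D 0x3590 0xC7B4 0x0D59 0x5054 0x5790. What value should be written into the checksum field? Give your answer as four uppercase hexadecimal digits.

One's-complement addition (fold any carry out of bit 15 back into bit 0):
  0x637D + 0x3590 = 0x0990D
  0x990D + 0xC7B4 = 0x160C1 → wrap carry → 0x60C2
  0x60C2 + 0x0D59 = 0x06E1B
  0x6E1B + 0x5054 = 0x0BE6F
  0xBE6F + 0x5790 = 0x115FF → wrap carry → 0x1600
One's-complement sum = 0x1600.
Checksum = ~0x1600 & 0xFFFF = 0xE9FF.

E9FF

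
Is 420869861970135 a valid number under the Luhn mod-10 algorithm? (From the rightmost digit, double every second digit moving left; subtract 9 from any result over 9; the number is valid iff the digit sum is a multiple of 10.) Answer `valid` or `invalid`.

From the right, keep odd positions and double even positions (subtract 9 from any doubled value over 9):
  doubled (positions 2,4,...): 6 0 9 3 9 7 4 → sum 38
  kept (positions 1,3,...): 5 1 7 1 8 6 0 4 → sum 32
Total = 70.
70 mod 10 = 0, so the number is valid.

valid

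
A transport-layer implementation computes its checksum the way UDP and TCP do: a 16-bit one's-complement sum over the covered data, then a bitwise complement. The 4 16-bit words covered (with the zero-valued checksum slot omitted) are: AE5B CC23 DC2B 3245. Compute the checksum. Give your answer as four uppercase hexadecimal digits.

One's-complement addition (fold any carry out of bit 15 back into bit 0):
  0xAE5B + 0xCC23 = 0x17A7E → wrap carry → 0x7A7F
  0x7A7F + 0xDC2B = 0x156AA → wrap carry → 0x56AB
  0x56AB + 0x3245 = 0x088F0
One's-complement sum = 0x88F0.
Checksum = ~0x88F0 & 0xFFFF = 0x770F.

770F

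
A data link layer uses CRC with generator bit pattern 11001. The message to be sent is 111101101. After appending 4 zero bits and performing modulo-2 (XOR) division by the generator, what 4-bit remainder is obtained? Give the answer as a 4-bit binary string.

0000

Append 4 zeros: 1111011010000. Divide by 11001 (XOR where the leading bit is 1):
  pos 0: 11110 XOR 11001 = 00111
  pos 2: 11111 XOR 11001 = 00110
  pos 4: 11001 XOR 11001 = 00000
Remainder (last 4 bits) = 0000. This is the CRC / FCS.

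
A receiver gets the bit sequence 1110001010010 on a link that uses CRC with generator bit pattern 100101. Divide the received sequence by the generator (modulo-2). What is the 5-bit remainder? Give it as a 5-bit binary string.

Modulo-2 division of 1110001010010 by 100101:
  pos 0: 111000 XOR 100101 = 011101
  pos 1: 111011 XOR 100101 = 011110
  pos 2: 111100 XOR 100101 = 011001
  pos 3: 110011 XOR 100101 = 010110
  pos 4: 101100 XOR 100101 = 001001
  pos 6: 100101 XOR 100101 = 000000
Remainder = 00000 (zero — the frame passes the CRC check).

00000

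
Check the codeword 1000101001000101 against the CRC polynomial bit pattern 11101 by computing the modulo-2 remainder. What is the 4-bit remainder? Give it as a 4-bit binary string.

Modulo-2 division of 1000101001000101 by 11101:
  pos 0: 10001 XOR 11101 = 01100
  pos 1: 11000 XOR 11101 = 00101
  pos 3: 10110 XOR 11101 = 01011
  pos 4: 10110 XOR 11101 = 01011
  pos 5: 10111 XOR 11101 = 01010
  pos 6: 10100 XOR 11101 = 01001
  pos 7: 10010 XOR 11101 = 01111
  pos 8: 11110 XOR 11101 = 00011
  pos 11: 11101 XOR 11101 = 00000
Remainder = 0000 (zero — the frame passes the CRC check).

0000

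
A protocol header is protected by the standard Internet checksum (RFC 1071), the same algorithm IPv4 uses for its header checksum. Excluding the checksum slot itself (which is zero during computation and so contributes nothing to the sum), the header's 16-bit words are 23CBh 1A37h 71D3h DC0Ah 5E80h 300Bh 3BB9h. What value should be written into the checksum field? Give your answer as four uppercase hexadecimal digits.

One's-complement addition (fold any carry out of bit 15 back into bit 0):
  0x23CB + 0x1A37 = 0x03E02
  0x3E02 + 0x71D3 = 0x0AFD5
  0xAFD5 + 0xDC0A = 0x18BDF → wrap carry → 0x8BE0
  0x8BE0 + 0x5E80 = 0x0EA60
  0xEA60 + 0x300B = 0x11A6B → wrap carry → 0x1A6C
  0x1A6C + 0x3BB9 = 0x05625
One's-complement sum = 0x5625.
Checksum = ~0x5625 & 0xFFFF = 0xA9DA.

A9DA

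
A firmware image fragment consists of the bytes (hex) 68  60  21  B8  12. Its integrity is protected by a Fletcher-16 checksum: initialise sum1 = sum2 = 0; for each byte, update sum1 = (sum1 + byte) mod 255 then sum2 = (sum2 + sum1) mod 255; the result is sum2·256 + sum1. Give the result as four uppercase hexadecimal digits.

72B4

Running sums (mod 255):
  after byte 0 (68): sum1=104, sum2=104
  after byte 1 (60): sum1=200, sum2=49
  after byte 2 (21): sum1=233, sum2=27
  after byte 3 (B8): sum1=162, sum2=189
  after byte 4 (12): sum1=180, sum2=114
Checksum = sum2·256 + sum1 = 114·256 + 180 = 29364 = 0x72B4.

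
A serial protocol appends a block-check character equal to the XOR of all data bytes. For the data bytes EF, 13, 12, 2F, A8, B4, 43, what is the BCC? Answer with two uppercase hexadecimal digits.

XOR the bytes together:
  start with 0xEF
  0xEF ⊕ 0x13 = 0xFC
  0xFC ⊕ 0x12 = 0xEE
  0xEE ⊕ 0x2F = 0xC1
  0xC1 ⊕ 0xA8 = 0x69
  0x69 ⊕ 0xB4 = 0xDD
  0xDD ⊕ 0x43 = 0x9E

9E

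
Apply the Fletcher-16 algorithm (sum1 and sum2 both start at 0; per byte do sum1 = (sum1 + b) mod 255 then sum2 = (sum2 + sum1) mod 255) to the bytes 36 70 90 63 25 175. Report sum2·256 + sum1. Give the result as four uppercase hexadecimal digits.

41CC

Running sums (mod 255):
  after byte 0 (36): sum1=36, sum2=36
  after byte 1 (70): sum1=106, sum2=142
  after byte 2 (90): sum1=196, sum2=83
  after byte 3 (63): sum1=4, sum2=87
  after byte 4 (25): sum1=29, sum2=116
  after byte 5 (175): sum1=204, sum2=65
Checksum = sum2·256 + sum1 = 65·256 + 204 = 16844 = 0x41CC.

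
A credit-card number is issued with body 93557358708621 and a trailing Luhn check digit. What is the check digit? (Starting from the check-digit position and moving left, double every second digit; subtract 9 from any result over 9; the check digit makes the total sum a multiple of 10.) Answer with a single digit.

2

Partial digits right→left: 1 2 6 8 0 7 8 5 3 7 5 5 3 9
Double every second digit counting from the check-digit position (so the 1st, 3rd, 5th, ... of the partial from the right).
  doubled (with −9 where >9): 2 3 0 7 6 1 6 → sum 25
  kept as-is: 2 8 7 5 7 5 9 → sum 43
Total = 25 + 43 = 68.
Check digit = (10 − (68 mod 10)) mod 10 = 2.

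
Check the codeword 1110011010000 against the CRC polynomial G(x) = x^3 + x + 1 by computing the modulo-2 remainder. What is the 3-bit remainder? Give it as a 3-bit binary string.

Modulo-2 division of 1110011010000 by 1011:
  pos 0: 1110 XOR 1011 = 0101
  pos 1: 1010 XOR 1011 = 0001
  pos 4: 1110 XOR 1011 = 0101
  pos 5: 1011 XOR 1011 = 0000
Remainder = 000 (zero — the frame passes the CRC check).

000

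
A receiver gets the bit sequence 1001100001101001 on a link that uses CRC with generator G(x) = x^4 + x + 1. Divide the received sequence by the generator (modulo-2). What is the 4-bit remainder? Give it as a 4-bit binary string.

Modulo-2 division of 1001100001101001 by 10011:
  pos 0: 10011 XOR 10011 = 00000
  pos 9: 11010 XOR 10011 = 01001
  pos 10: 10010 XOR 10011 = 00001
Remainder = 0011 (nonzero — an error is detected).

0011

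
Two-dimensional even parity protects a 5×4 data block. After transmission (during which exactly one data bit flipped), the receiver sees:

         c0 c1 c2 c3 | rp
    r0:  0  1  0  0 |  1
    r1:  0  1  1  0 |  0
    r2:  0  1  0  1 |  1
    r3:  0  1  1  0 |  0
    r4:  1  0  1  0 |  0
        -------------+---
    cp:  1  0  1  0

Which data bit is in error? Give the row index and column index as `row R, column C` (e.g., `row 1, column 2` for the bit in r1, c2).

Recompute each row's even parity and compare to rp:
  r0: data parity 1, sent rp 1 → ok
  r1: data parity 0, sent rp 0 → ok
  r2: data parity 0, sent rp 1 → mismatch
  r3: data parity 0, sent rp 0 → ok
  r4: data parity 0, sent rp 0 → ok
Recompute each column's even parity and compare to cp:
  c0: data parity 1, sent cp 1 → ok
  c1: data parity 0, sent cp 0 → ok
  c2: data parity 1, sent cp 1 → ok
  c3: data parity 1, sent cp 0 → mismatch
Exactly one row (r2) and one column (c3) fail → the flipped bit is at their intersection.

row 2, column 3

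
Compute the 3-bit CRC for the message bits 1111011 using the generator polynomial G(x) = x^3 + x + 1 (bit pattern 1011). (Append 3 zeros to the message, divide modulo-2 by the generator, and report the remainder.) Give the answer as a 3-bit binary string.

Append 3 zeros: 1111011000. Divide by 1011 (XOR where the leading bit is 1):
  pos 0: 1111 XOR 1011 = 0100
  pos 1: 1000 XOR 1011 = 0011
  pos 3: 1111 XOR 1011 = 0100
  pos 4: 1000 XOR 1011 = 0011
  pos 6: 1100 XOR 1011 = 0111
Remainder (last 3 bits) = 111. This is the CRC / FCS.

111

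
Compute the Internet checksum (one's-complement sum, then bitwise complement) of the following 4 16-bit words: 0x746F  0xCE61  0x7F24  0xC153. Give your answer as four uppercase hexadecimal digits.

One's-complement addition (fold any carry out of bit 15 back into bit 0):
  0x746F + 0xCE61 = 0x142D0 → wrap carry → 0x42D1
  0x42D1 + 0x7F24 = 0x0C1F5
  0xC1F5 + 0xC153 = 0x18348 → wrap carry → 0x8349
One's-complement sum = 0x8349.
Checksum = ~0x8349 & 0xFFFF = 0x7CB6.

7CB6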